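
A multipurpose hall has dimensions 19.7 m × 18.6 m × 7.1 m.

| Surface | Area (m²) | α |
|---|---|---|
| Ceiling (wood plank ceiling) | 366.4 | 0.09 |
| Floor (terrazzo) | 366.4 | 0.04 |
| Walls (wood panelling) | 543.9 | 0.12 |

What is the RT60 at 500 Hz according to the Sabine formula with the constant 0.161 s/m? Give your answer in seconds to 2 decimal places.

3.71 seconds

Total absorption A = 366.4*0.09 + 366.4*0.04 + 543.9*0.12
  = 32.976 + 14.656 + 65.268 = 112.900 m² sabins.
Room volume: 2601.582 m³.
T = 0.161 V/A = 0.161·2601.582/112.900 = 3.71 s.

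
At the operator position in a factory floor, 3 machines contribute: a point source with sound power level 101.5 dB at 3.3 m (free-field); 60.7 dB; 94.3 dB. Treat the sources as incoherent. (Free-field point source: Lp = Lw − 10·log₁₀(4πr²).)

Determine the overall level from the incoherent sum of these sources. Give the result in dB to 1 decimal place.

94.5 dB

Source at 3.3 m: Lp = 101.5 − 10·log₁₀(4π·3.3²) = 101.5 − 10·log₁₀(136.848) = 80.1 dB.
Converting to relative power and adding: 10^(80.1/10) + 10^(60.7/10) + 10^(94.3/10) = 2.795e+09.
Back to dB: 10·log₁₀ Σ = 94.5 dB.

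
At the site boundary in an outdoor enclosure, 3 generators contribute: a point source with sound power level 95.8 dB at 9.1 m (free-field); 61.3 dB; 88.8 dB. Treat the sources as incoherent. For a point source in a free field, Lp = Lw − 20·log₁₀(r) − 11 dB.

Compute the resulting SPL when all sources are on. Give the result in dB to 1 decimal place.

88.8 dB

Source at 9.1 m: Lp = 95.8 − 20·log₁₀(9.1) − 11 = 65.6 dB.
Converting to relative power and adding: 10^(65.6/10) + 10^(61.3/10) + 10^(88.8/10) = 7.636e+08.
L_total = 10·log₁₀(7.636e+08) = 88.8 dB.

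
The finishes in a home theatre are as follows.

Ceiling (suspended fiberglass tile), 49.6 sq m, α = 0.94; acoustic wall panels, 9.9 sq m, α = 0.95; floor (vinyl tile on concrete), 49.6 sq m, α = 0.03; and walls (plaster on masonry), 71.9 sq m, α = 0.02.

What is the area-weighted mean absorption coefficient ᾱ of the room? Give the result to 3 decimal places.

0.326

S = Σ Sᵢ = 49.6 + 9.9 + 49.6 + 71.9 = 181.0 sq m.
A = 49.6×0.94 + 9.9×0.95 + 49.6×0.03 + 71.9×0.02 = 58.955 sabins.
ᾱ = 58.955 / 181.0 = 0.326.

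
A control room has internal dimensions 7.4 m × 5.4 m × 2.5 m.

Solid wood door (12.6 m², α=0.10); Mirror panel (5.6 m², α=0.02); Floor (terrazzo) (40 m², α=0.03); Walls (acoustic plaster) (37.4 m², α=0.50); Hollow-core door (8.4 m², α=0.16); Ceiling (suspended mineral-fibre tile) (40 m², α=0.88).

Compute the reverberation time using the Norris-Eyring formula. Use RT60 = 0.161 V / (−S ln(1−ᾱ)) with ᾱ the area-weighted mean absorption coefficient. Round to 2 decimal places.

Total surface area S = 12.6 + 5.6 + 40 + 37.4 + 8.4 + 40 = 144.0 m².
Absorption A = 12.6·0.10 + 5.6·0.02 + 40·0.03 + 37.4·0.50 + 8.4·0.16 + 40·0.88 = 57.816 sabins.
Mean coefficient ᾱ = A/S = 0.4015.
Eyring denominator: −S ln(1−ᾱ) = 73.919.
V = 7.4 × 5.4 × 2.5 = 99.9 m³.
T = 0.161·V/[−S·ln(1−ᾱ)] = 0.161·99.9/73.919 = 0.22 s.

0.22 s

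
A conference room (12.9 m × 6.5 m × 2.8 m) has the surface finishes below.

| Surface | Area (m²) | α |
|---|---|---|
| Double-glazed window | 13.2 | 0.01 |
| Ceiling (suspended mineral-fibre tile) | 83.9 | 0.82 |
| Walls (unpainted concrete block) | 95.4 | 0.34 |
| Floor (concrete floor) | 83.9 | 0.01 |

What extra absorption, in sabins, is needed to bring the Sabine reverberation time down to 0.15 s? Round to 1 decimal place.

149.8 sabins

Summing Sᵢαᵢ: 0.132 + 68.798 + 32.436 + 0.839 → A₁ = 102.205 sabins.
V = 234.78 m³. Required absorption A₂ = 0.161 × 234.78 / 0.15 = 251.997 sabins.
ΔA = A₂ − A₁ = 251.997 − 102.205 = 149.8 sabins.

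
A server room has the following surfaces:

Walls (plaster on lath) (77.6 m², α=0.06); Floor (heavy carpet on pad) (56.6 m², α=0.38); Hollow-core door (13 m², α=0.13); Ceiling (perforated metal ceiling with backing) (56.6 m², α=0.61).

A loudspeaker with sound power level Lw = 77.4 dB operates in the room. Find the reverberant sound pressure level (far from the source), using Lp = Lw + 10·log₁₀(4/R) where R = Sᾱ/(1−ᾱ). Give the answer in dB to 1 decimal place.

63.9 dB

A = 62.380 sabins; S = 203.8 m².
ᾱ = 62.380/203.8 = 0.3061; R = Sᾱ/(1−ᾱ) = 62.380/(1−0.3061) = 89.898 m².
Lp = Lw + 10 log₁₀(4/R) = 77.4 -13.52 = 63.9 dB.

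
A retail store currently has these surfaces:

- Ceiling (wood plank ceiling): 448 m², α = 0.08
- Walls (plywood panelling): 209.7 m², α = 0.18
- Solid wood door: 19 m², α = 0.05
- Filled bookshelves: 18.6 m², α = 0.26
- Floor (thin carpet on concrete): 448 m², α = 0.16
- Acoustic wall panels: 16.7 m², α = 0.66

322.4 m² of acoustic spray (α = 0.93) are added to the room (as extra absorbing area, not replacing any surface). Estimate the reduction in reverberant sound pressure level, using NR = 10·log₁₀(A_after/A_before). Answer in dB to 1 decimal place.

Total absorption A_before = 448*0.08 + 209.7*0.18 + 19*0.05 + 18.6*0.26 + 448*0.16 + 16.7*0.66
  = 35.840 + 37.746 + 0.950 + 4.836 + 71.680 + 11.022 = 162.074 m² sabins.
Added absorption = 322.4 × 0.93 = 299.832 sabins.
New total A_after = 461.906 sabins.
NR = 10·log₁₀(461.906/162.074) = 4.5 dB.

4.5 dB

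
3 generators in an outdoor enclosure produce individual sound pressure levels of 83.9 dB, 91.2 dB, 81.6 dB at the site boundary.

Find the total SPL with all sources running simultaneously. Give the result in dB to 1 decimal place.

Σ 10^(Lᵢ/10) = 1.708e+09.
L_total = 10·log₁₀(1.708e+09) = 92.3 dB.

92.3 dB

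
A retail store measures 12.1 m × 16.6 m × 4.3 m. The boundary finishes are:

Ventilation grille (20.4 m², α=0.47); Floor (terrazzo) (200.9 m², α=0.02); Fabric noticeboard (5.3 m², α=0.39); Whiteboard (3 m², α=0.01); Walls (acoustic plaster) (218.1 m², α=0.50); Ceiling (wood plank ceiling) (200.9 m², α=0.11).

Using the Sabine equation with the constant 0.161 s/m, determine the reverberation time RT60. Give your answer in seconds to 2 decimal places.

0.95 s

Summing Sᵢαᵢ: 9.588 + 4.018 + 2.067 + 0.030 + 109.050 + 22.099 → A = 146.852 sabins.
V = 12.1·16.6·4.3 = 863.698 m³.
Sabine: RT60 = 0.161 × 863.698 / 146.852 = 0.95 s.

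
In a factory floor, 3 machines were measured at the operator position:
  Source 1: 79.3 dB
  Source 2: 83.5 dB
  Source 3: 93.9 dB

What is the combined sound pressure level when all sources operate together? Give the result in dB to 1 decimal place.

94.4 dB

Sum in the linear (power) domain: Σ 10^(Lᵢ/10) = 10^(79.3/10) + 10^(83.5/10) + 10^(93.9/10) = 2.764e+09.
Combined level = 10 log₁₀(2.764e+09) = 94.4 dB.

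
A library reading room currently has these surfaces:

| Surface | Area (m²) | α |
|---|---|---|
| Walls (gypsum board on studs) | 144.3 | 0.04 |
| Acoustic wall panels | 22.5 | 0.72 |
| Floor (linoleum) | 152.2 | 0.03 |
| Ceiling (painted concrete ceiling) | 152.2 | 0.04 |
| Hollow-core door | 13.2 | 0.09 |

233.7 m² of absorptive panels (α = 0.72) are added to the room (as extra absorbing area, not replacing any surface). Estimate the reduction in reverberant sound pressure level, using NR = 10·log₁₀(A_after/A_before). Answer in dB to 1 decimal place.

7.8 dB

Summing Sᵢαᵢ: 5.772 + 16.200 + 4.566 + 6.088 + 1.188 → A_before = 33.814 sabins.
Treatment contributes 233.7·0.72 = 168.264 sabins.
A_after = 33.814 + 168.264 = 202.078 sabins.
NR = 10·log₁₀(202.078/33.814) = 7.8 dB.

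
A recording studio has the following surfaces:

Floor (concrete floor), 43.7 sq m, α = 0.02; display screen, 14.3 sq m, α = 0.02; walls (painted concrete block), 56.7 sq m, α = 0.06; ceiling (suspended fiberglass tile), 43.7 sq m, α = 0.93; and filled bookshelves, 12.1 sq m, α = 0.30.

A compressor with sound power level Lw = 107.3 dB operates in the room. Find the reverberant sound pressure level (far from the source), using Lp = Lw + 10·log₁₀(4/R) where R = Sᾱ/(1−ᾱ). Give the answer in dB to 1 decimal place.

95.0 dB

Σ(Sᵢαᵢ) = 43.7·0.02 + 14.3·0.02 + 56.7·0.06 + 43.7·0.93 + 12.1·0.30 = 48.833; total area S = 170.5 sq m.
ᾱ = 48.833/170.5 = 0.2864; R = Sᾱ/(1−ᾱ) = 48.833/(1−0.2864) = 68.432 sq m.
Lp = Lw + 10 log₁₀(4/R) = 107.3 -12.33 = 95.0 dB.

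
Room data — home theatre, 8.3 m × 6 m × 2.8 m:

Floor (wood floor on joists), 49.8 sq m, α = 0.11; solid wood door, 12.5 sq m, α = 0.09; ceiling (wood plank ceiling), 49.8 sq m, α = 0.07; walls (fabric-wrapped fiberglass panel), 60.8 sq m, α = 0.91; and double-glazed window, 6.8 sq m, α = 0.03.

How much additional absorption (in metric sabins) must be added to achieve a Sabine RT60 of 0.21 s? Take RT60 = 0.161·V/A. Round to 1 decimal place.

Total absorption A₁ = 49.8×0.11 + 12.5×0.09 + 49.8×0.07 + 60.8×0.91 + 6.8×0.03
  = 5.478 + 1.125 + 3.486 + 55.328 + 0.204 = 65.621 sq m sabins.
V = 139.44 m³. Required absorption A₂ = 0.161 × 139.44 / 0.21 = 106.904 sabins.
Shortfall: 106.904 − 65.621 = 41.3 sabins.

41.3 sabins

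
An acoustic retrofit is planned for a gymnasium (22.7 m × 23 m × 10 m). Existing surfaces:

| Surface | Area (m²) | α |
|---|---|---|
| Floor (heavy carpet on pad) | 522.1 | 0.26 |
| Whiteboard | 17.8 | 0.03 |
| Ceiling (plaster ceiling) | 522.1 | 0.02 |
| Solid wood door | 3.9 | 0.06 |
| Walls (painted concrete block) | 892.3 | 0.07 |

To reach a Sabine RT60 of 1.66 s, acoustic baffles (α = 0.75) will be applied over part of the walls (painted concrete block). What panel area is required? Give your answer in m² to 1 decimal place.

Summing Sᵢαᵢ: 135.746 + 0.534 + 10.442 + 0.234 + 62.461 → A₁ = 209.417 sabins.
V = 5221 m³. Target absorption A₂ = 0.161 × 5221 / 1.66 = 506.374 sabins.
Absorption to add: 506.374 − 209.417 = 296.957 sabins.
Net gain per m²: Δα = 0.75 − 0.07 = 0.68.
Panel area = 296.957 / 0.68 = 436.7 m².

436.7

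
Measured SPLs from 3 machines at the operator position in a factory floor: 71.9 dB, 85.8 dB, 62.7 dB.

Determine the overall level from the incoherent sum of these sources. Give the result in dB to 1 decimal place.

Converting to relative power and adding: 10^(71.9/10) + 10^(85.8/10) + 10^(62.7/10) = 3.975e+08.
Back to dB: 10·log₁₀ Σ = 86.0 dB.

86.0 dB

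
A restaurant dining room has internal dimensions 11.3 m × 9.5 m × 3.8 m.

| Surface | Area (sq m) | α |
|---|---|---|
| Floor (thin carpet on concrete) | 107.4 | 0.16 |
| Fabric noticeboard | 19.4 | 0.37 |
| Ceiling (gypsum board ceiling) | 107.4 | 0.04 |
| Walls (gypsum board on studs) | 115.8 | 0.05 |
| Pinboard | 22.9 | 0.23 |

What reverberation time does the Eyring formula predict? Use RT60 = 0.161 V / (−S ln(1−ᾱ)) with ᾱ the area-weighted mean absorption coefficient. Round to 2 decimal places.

S = Σ Sᵢ = 372.9 sq m.
Σ(Sᵢαᵢ) = 107.4×0.16 + 19.4×0.37 + 107.4×0.04 + 115.8×0.05 + 22.9×0.23 = 39.715.
ᾱ = 39.715 / 372.9 = 0.1065.
−S·ln(1−ᾱ) = −372.9 × ln(1 − 0.1065) = 41.992.
V = 11.3 × 9.5 × 3.8 = 407.93 m³.
RT60 = 0.161 × 407.93 / 41.992 = 1.56 s.

1.56 s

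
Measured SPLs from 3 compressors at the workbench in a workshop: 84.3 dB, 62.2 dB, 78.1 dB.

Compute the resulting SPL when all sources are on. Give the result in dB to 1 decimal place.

Σ 10^(Lᵢ/10) = 3.354e+08.
Combined level = 10 log₁₀(3.354e+08) = 85.3 dB.

85.3 dB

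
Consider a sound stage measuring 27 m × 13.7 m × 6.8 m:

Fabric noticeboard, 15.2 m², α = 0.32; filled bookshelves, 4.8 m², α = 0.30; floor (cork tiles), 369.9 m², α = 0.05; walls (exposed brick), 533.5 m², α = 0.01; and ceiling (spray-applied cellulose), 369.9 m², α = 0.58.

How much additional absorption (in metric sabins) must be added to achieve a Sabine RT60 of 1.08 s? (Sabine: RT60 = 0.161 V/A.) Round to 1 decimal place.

130.3 sabins

Total absorption A₁ = 15.2×0.32 + 4.8×0.30 + 369.9×0.05 + 533.5×0.01 + 369.9×0.58
  = 4.864 + 1.440 + 18.495 + 5.335 + 214.542 = 244.676 m² sabins.
For T = 1.08 s, need A₂ = 0.161·V/T = 0.161·2515.32/1.08 = 374.969 sabins.
Shortfall: 374.969 − 244.676 = 130.3 sabins.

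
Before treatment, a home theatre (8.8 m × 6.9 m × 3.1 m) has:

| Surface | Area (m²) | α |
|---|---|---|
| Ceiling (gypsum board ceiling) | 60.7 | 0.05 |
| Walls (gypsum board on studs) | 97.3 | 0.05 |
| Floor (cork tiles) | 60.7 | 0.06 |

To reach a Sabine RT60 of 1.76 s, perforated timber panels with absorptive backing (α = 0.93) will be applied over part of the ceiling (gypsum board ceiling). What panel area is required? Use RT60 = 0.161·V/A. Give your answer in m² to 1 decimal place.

A₁ = Σ Sᵢαᵢ = 60.7·0.05 + 97.3·0.05 + 60.7·0.06 = 11.542 sabins.
V = 188.232 m³. Target absorption A₂ = 0.161 × 188.232 / 1.76 = 17.219 sabins.
ΔA needed = 17.219 − 11.542 = 5.677 sabins.
Each m² of panel replacing the ceiling (gypsum board ceiling) adds (0.93 − 0.05) = 0.88 sabins.
Panel area = 5.677 / 0.88 = 6.5 m².

6.5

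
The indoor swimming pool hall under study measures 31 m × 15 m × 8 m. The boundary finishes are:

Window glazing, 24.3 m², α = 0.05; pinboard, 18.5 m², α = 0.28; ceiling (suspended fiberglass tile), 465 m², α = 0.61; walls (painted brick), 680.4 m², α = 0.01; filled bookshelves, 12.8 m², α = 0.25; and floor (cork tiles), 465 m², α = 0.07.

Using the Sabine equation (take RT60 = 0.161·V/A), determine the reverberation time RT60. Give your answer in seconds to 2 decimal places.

1.80 sec

Total absorption A = 24.3·0.05 + 18.5·0.28 + 465·0.61 + 680.4·0.01 + 12.8·0.25 + 465·0.07
  = 1.215 + 5.180 + 283.650 + 6.804 + 3.200 + 32.550 = 332.599 m² sabins.
Room volume: 3720 m³.
Sabine: RT60 = 0.161 × 3720 / 332.599 = 1.80 s.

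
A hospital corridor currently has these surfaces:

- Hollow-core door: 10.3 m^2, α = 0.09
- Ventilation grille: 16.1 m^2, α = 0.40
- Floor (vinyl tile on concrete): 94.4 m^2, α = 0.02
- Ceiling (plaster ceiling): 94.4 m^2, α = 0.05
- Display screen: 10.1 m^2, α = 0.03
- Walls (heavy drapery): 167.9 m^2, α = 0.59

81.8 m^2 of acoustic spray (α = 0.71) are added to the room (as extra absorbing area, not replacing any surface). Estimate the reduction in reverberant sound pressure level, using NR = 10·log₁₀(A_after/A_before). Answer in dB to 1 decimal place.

Equivalent absorption area: A_before = 10.3*0.09 + 16.1*0.40 + 94.4*0.02 + 94.4*0.05 + 10.1*0.03 + 167.9*0.59 = 113.339 m^2.
Treatment contributes 81.8·0.71 = 58.078 sabins.
A_after = 113.339 + 58.078 = 171.417 sabins.
Reduction = 10 log₁₀(A_after/A_before) = 10 log₁₀(1.5124) = 1.8 dB.

1.8 dB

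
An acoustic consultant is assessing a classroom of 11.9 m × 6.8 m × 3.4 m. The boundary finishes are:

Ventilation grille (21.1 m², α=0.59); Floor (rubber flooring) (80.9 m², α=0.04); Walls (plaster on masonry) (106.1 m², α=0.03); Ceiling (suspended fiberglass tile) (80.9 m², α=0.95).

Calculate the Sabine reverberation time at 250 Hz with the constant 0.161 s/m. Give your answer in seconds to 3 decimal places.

0.463 s

A = Σ Sᵢαᵢ = 21.1*0.59 + 80.9*0.04 + 106.1*0.03 + 80.9*0.95 = 95.723 sabins.
V = 11.9·6.8·3.4 = 275.128 m³.
RT60 = 0.161 · V / A = 0.161 × 275.128 / 95.723 = 0.463 s.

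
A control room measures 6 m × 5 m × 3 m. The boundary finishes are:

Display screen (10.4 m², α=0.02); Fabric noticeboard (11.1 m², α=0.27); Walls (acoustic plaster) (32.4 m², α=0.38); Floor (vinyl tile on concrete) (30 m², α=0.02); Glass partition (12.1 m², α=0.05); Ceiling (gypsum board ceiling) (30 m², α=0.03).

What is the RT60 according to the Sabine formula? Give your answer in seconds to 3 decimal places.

0.822 s

A = Σ Sᵢαᵢ = 10.4·0.02 + 11.1·0.27 + 32.4·0.38 + 30·0.02 + 12.1·0.05 + 30·0.03 = 17.622 sabins.
Room volume: 90 m³.
T = 0.161 V/A = 0.161·90/17.622 = 0.822 s.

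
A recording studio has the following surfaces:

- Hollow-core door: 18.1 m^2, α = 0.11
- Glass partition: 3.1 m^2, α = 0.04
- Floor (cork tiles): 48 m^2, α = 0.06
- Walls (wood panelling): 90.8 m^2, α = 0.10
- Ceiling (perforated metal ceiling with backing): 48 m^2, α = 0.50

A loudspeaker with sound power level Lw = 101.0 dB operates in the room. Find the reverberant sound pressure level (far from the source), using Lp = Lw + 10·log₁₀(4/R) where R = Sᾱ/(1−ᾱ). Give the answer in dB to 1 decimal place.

90.3 dB

Σ(Sᵢαᵢ) = 18.1×0.11 + 3.1×0.04 + 48×0.06 + 90.8×0.10 + 48×0.50 = 38.075; total area S = 208.0 m^2.
ᾱ = 38.075/208.0 = 0.1831; R = Sᾱ/(1−ᾱ) = 38.075/(1−0.1831) = 46.609 m^2.
Lp = 101.0 + 10·log₁₀(4/46.609) = 101.0 + (-10.66) = 90.3 dB.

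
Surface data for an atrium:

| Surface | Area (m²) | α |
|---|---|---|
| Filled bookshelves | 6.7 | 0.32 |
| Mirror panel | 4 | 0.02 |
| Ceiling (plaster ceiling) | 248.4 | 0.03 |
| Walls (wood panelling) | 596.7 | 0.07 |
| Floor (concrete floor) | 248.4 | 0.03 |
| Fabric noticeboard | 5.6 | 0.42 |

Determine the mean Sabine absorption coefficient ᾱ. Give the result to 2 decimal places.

Total surface area S = 1109.8 m².
Weighted sum Σ Sα = 61.249.
ᾱ = 61.249 / 1109.8 = 0.06.

0.06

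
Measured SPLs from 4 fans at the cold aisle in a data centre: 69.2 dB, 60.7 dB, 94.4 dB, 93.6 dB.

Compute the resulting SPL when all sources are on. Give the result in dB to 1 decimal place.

97.0 dB

Σ 10^(Lᵢ/10) = 5.055e+09.
Combined level = 10 log₁₀(5.055e+09) = 97.0 dB.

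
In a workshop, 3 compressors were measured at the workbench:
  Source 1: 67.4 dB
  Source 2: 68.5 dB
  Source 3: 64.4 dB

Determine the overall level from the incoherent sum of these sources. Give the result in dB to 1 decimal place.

71.9 dB

Converting to relative power and adding: 10^(67.4/10) + 10^(68.5/10) + 10^(64.4/10) = 1.533e+07.
Combined level = 10 log₁₀(1.533e+07) = 71.9 dB.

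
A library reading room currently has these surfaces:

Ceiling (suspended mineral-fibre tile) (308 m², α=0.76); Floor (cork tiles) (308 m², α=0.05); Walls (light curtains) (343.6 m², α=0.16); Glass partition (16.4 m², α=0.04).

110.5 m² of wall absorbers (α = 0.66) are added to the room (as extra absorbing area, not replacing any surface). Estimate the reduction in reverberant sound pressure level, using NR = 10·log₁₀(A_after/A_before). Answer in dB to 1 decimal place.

0.9 dB

Summing Sᵢαᵢ: 234.080 + 15.400 + 54.976 + 0.656 → A_before = 305.112 sabins.
Treatment contributes 110.5·0.66 = 72.930 sabins.
A_after = 305.112 + 72.930 = 378.042 sabins.
NR = 10·log₁₀(378.042/305.112) = 0.9 dB.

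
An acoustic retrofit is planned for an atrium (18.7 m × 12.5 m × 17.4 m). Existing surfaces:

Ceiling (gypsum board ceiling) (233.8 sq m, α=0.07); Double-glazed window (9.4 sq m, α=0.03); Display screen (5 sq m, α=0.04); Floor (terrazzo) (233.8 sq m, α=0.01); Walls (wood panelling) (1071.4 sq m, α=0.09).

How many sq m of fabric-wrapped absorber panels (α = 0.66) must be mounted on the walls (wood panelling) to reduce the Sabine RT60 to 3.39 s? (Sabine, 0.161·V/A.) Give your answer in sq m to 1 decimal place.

Equivalent absorption area: A₁ = 233.8·0.07 + 9.4·0.03 + 5·0.04 + 233.8·0.01 + 1071.4·0.09 = 115.612 sq m.
Required A₂ = 0.161·4067.25/3.39 = 193.164 sabins.
ΔA needed = 193.164 − 115.612 = 77.552 sabins.
Each sq m of panel replacing the walls (wood panelling) adds (0.66 − 0.09) = 0.57 sabins.
Panel area = 77.552 / 0.57 = 136.1 sq m.

136.1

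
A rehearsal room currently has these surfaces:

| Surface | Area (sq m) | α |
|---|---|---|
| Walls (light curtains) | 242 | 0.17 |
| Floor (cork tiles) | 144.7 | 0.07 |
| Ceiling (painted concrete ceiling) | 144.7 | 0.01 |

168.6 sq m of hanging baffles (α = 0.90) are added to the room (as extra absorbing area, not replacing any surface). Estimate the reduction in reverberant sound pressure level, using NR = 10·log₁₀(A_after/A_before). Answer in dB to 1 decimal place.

5.9 dB

Equivalent absorption area: A_before = 242*0.17 + 144.7*0.07 + 144.7*0.01 = 52.716 sq m.
Treatment contributes 168.6·0.90 = 151.740 sabins.
A_after = 52.716 + 151.740 = 204.456 sabins.
NR = 10·log₁₀(204.456/52.716) = 5.9 dB.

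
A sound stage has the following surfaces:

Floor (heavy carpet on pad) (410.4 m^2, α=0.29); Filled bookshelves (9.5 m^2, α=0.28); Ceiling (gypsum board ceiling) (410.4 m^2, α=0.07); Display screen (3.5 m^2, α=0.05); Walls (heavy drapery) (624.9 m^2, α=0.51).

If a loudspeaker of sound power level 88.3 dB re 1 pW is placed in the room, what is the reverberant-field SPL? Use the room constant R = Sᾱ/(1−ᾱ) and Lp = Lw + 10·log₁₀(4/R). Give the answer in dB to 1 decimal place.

65.9 dB

A = 469.278 sabins; S = 1458.7 m^2.
ᾱ = 0.3217, so room constant R = A/(1−ᾱ) = 691.844 m^2.
Lp = Lw + 10 log₁₀(4/R) = 88.3 -22.38 = 65.9 dB.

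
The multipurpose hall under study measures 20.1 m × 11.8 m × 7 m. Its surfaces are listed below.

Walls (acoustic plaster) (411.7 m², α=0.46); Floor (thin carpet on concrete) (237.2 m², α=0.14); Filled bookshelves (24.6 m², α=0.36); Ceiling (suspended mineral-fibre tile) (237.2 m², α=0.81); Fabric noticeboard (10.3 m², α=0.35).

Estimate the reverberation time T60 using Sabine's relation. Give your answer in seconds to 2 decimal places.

Summing Sᵢαᵢ: 189.382 + 33.208 + 8.856 + 192.132 + 3.605 → A = 427.183 sabins.
Volume V = 20.1 × 11.8 × 7 = 1660.26 m³.
T = 0.161 V/A = 0.161·1660.26/427.183 = 0.63 s.

0.63 s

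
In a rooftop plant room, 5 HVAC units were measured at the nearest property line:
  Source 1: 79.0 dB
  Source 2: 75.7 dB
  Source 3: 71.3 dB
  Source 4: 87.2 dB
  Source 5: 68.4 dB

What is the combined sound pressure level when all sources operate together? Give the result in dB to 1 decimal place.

88.2 dB

Σ 10^(Lᵢ/10) = 6.618e+08.
Back to dB: 10·log₁₀ Σ = 88.2 dB.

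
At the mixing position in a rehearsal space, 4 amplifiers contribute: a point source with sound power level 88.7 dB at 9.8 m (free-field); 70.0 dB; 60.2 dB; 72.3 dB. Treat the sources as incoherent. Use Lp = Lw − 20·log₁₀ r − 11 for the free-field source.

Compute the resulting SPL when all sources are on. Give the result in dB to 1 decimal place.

74.6 dB

Source at 9.8 m: Lp = 88.7 − 20·log₁₀(9.8) − 11 = 57.9 dB.
Converting to relative power and adding: 10^(57.9/10) + 10^(70.0/10) + 10^(60.2/10) + 10^(72.3/10) = 2.865e+07.
Back to dB: 10·log₁₀ Σ = 74.6 dB.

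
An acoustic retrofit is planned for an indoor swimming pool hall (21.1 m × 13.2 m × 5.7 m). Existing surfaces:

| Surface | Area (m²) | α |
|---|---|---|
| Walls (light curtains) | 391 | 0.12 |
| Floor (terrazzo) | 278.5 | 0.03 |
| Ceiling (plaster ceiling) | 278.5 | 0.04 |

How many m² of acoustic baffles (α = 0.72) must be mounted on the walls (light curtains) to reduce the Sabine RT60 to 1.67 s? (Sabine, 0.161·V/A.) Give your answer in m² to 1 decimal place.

144.4

Equivalent absorption area: A₁ = 391×0.12 + 278.5×0.03 + 278.5×0.04 = 66.415 m².
V = 1587.564 m³. Target absorption A₂ = 0.161 × 1587.564 / 1.67 = 153.053 sabins.
Absorption to add: 153.053 − 66.415 = 86.638 sabins.
Each m² of panel replacing the walls (light curtains) adds (0.72 − 0.12) = 0.60 sabins.
Area = ΔA/Δα = 86.638/0.60 = 144.4 m².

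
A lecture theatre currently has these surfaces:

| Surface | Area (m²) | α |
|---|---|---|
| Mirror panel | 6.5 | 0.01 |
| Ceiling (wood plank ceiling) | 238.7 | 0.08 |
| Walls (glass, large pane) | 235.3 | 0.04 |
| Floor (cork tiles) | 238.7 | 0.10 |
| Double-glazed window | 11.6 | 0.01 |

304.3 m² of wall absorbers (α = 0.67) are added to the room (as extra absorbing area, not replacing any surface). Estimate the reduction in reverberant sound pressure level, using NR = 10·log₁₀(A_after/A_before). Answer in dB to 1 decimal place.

6.9 dB

A_before = Σ Sᵢαᵢ = 6.5·0.01 + 238.7·0.08 + 235.3·0.04 + 238.7·0.10 + 11.6·0.01 = 52.559 sabins.
Treatment contributes 304.3·0.67 = 203.881 sabins.
New total A_after = 256.440 sabins.
NR = 10·log₁₀(256.440/52.559) = 6.9 dB.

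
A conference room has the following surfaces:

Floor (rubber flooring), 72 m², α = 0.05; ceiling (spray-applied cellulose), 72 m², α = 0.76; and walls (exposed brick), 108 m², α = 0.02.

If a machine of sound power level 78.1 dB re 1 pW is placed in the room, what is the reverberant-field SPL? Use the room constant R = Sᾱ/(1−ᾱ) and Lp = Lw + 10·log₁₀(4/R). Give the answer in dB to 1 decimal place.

A = 60.480 sabins; S = 252.0 m².
ᾱ = 60.480/252.0 = 0.2400; R = Sᾱ/(1−ᾱ) = 60.480/(1−0.2400) = 79.579 m².
Lp = 78.1 + 10·log₁₀(4/79.579) = 78.1 + (-12.99) = 65.1 dB.

65.1 dB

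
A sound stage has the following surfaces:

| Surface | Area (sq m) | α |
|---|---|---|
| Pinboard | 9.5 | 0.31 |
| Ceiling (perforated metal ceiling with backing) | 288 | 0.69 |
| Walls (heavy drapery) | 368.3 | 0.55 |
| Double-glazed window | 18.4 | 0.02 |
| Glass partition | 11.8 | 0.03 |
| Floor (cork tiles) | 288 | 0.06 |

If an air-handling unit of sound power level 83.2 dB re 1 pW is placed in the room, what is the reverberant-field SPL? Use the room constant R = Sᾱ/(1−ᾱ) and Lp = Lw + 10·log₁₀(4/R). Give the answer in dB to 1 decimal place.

60.5 dB

A = 422.232 sabins; S = 984.0 sq m.
ᾱ = 0.4291, so room constant R = A/(1−ᾱ) = 739.590 sq m.
Lp = 83.2 + 10·log₁₀(4/739.590) = 83.2 + (-22.67) = 60.5 dB.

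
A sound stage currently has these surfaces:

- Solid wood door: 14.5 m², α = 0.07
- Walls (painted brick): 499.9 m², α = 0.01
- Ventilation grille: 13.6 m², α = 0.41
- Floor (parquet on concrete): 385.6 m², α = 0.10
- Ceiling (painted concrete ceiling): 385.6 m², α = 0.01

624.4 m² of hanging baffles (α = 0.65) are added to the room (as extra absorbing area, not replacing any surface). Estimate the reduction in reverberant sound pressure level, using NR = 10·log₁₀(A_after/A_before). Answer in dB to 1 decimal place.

Summing Sᵢαᵢ: 1.015 + 4.999 + 5.576 + 38.560 + 3.856 → A_before = 54.006 sabins.
Treatment contributes 624.4·0.65 = 405.860 sabins.
New total A_after = 459.866 sabins.
Reduction = 10 log₁₀(A_after/A_before) = 10 log₁₀(8.5151) = 9.3 dB.

9.3 dB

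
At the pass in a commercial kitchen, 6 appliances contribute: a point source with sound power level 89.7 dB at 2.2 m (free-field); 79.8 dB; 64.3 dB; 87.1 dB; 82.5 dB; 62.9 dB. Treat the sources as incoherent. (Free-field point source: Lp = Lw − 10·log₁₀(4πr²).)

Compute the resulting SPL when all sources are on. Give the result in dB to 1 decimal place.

89.1 dB

Source at 2.2 m: Lp = 89.7 − 10·log₁₀(4π·2.2²) = 89.7 − 10·log₁₀(60.821) = 71.9 dB.
Converting to relative power and adding: 10^(71.9/10) + 10^(79.8/10) + 10^(64.3/10) + 10^(87.1/10) + 10^(82.5/10) + 10^(62.9/10) = 8.063e+08.
L_total = 10·log₁₀(8.063e+08) = 89.1 dB.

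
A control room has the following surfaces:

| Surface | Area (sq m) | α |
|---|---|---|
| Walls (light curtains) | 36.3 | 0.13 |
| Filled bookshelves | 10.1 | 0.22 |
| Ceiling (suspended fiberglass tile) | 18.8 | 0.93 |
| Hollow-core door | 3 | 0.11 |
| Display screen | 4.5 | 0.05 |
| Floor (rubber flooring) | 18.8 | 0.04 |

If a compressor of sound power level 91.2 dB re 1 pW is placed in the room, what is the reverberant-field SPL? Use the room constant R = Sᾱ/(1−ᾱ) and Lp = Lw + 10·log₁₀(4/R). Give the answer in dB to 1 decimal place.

81.7 dB

A = 25.732 sabins; S = 91.5 sq m.
ᾱ = 25.732/91.5 = 0.2812; R = Sᾱ/(1−ᾱ) = 25.732/(1−0.2812) = 35.799 sq m.
Lp = Lw + 10 log₁₀(4/R) = 91.2 -9.52 = 81.7 dB.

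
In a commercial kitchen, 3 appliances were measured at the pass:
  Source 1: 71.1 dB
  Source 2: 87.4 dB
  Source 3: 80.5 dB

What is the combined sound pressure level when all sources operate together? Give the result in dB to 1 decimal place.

Converting to relative power and adding: 10^(71.1/10) + 10^(87.4/10) + 10^(80.5/10) = 6.746e+08.
Back to dB: 10·log₁₀ Σ = 88.3 dB.

88.3 dB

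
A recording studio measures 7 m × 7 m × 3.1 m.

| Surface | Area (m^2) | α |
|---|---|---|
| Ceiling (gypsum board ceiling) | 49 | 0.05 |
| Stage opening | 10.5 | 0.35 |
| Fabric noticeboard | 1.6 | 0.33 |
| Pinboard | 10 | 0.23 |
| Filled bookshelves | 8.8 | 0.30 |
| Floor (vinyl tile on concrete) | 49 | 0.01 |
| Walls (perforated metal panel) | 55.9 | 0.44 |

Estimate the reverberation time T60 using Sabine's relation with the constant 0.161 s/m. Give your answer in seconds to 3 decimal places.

A = Σ Sᵢαᵢ = 49·0.05 + 10.5·0.35 + 1.6·0.33 + 10·0.23 + 8.8·0.30 + 49·0.01 + 55.9·0.44 = 36.679 sabins.
Volume V = 7 × 7 × 3.1 = 151.9 m³.
Sabine: RT60 = 0.161 × 151.9 / 36.679 = 0.667 s.

0.667 seconds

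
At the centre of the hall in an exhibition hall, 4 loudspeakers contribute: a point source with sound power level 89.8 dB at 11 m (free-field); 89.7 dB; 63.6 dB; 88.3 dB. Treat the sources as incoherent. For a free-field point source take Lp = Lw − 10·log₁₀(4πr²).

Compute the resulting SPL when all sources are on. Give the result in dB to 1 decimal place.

Source at 11 m: Lp = 89.8 − 10·log₁₀(4π·11²) = 89.8 − 10·log₁₀(1520.531) = 58.0 dB.
Σ 10^(Lᵢ/10) = 1.612e+09.
L_total = 10·log₁₀(1.612e+09) = 92.1 dB.

92.1 dB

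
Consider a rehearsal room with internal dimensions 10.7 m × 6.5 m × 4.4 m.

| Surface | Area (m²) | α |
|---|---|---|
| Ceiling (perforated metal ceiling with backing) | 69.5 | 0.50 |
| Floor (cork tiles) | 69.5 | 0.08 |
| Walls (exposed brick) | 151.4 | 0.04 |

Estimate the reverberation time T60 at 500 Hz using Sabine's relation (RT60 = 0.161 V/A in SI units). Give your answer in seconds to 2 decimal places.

Equivalent absorption area: A = 69.5*0.50 + 69.5*0.08 + 151.4*0.04 = 46.366 m².
Room volume: 306.02 m³.
T = 0.161 V/A = 0.161·306.02/46.366 = 1.06 s.

1.06 seconds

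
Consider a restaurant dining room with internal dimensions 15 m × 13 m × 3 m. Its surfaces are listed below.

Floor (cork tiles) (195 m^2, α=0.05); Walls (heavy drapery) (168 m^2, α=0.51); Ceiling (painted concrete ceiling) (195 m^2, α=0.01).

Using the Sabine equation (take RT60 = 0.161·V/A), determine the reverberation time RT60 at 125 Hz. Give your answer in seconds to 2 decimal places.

A = Σ Sᵢαᵢ = 195*0.05 + 168*0.51 + 195*0.01 = 97.380 sabins.
Room volume: 585 m³.
Sabine: RT60 = 0.161 × 585 / 97.380 = 0.97 s.

0.97 s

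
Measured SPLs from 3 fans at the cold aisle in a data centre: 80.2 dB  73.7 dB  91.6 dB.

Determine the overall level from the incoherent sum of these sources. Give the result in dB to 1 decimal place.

Converting to relative power and adding: 10^(80.2/10) + 10^(73.7/10) + 10^(91.6/10) = 1.574e+09.
Combined level = 10 log₁₀(1.574e+09) = 92.0 dB.

92.0 dB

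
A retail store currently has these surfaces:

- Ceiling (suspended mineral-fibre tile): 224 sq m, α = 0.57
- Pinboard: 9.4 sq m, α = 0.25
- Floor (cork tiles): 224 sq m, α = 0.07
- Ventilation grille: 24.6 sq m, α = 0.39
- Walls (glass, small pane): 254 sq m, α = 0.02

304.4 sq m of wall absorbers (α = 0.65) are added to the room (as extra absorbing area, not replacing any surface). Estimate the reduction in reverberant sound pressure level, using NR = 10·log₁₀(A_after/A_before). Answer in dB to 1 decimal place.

3.5 dB

Total absorption A_before = 224·0.57 + 9.4·0.25 + 224·0.07 + 24.6·0.39 + 254·0.02
  = 127.680 + 2.350 + 15.680 + 9.594 + 5.080 = 160.384 sq m sabins.
Added absorption = 304.4 × 0.65 = 197.860 sabins.
A_after = 160.384 + 197.860 = 358.244 sabins.
Reduction = 10 log₁₀(A_after/A_before) = 10 log₁₀(2.2337) = 3.5 dB.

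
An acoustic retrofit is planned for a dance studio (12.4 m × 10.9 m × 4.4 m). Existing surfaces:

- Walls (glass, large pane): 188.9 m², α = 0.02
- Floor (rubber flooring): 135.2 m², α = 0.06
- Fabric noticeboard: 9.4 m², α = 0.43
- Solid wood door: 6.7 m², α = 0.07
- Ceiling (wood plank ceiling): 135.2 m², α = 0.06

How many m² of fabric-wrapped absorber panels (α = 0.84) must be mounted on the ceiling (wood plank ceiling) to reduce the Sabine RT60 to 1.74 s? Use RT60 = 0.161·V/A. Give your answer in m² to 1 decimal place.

39.1

Total absorption A₁ = 188.9·0.02 + 135.2·0.06 + 9.4·0.43 + 6.7·0.07 + 135.2·0.06
  = 3.778 + 8.112 + 4.042 + 0.469 + 8.112 = 24.513 m² sabins.
Required A₂ = 0.161·594.704/1.74 = 55.027 sabins.
Absorption to add: 55.027 − 24.513 = 30.514 sabins.
Net gain per m²: Δα = 0.84 − 0.06 = 0.78.
Panel area = 30.514 / 0.78 = 39.1 m².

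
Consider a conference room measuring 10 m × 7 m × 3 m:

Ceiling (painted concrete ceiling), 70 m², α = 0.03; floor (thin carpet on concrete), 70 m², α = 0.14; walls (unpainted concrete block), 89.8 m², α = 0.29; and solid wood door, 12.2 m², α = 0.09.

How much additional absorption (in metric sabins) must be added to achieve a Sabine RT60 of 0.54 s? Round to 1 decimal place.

23.6 sabins

Equivalent absorption area: A₁ = 70×0.03 + 70×0.14 + 89.8×0.29 + 12.2×0.09 = 39.040 m².
For T = 0.54 s, need A₂ = 0.161·V/T = 0.161·210/0.54 = 62.611 sabins.
ΔA = A₂ − A₁ = 62.611 − 39.040 = 23.6 sabins.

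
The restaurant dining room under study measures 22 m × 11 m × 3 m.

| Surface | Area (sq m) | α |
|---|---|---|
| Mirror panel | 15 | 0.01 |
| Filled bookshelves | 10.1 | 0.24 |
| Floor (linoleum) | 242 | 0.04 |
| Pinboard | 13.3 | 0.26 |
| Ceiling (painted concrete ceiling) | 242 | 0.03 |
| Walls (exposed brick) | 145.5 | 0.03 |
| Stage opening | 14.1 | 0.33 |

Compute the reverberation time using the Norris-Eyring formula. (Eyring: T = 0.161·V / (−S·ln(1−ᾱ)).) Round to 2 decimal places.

3.57 sec

S = Σ Sᵢ = 682.0 sq m.
Σ(Sᵢαᵢ) = 15×0.01 + 10.1×0.24 + 242×0.04 + 13.3×0.26 + 242×0.03 + 145.5×0.03 + 14.1×0.33 = 31.990.
ᾱ = 31.990 / 682.0 = 0.0469.
Eyring denominator: −S ln(1−ᾱ) = 32.760.
V = 22 × 11 × 3 = 726 m³.
T = 0.161·V/[−S·ln(1−ᾱ)] = 0.161·726/32.760 = 3.57 s.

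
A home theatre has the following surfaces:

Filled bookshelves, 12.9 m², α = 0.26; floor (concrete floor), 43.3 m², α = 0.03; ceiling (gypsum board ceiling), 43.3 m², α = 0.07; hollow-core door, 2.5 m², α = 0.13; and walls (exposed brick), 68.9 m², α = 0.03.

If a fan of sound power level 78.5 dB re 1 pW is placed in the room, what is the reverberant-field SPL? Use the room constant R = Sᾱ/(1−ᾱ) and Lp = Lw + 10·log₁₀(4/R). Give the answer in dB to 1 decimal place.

74.2 dB

Σ(Sᵢαᵢ) = 12.9×0.26 + 43.3×0.03 + 43.3×0.07 + 2.5×0.13 + 68.9×0.03 = 10.076; total area S = 170.9 m².
ᾱ = 0.0590, so room constant R = A/(1−ᾱ) = 10.708 m².
Lp = Lw + 10 log₁₀(4/R) = 78.5 -4.28 = 74.2 dB.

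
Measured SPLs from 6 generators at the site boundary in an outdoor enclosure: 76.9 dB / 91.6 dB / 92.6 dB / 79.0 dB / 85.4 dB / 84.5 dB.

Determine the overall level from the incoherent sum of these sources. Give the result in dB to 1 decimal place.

96.0 dB

Σ 10^(Lᵢ/10) = 4.022e+09.
L_total = 10·log₁₀(4.022e+09) = 96.0 dB.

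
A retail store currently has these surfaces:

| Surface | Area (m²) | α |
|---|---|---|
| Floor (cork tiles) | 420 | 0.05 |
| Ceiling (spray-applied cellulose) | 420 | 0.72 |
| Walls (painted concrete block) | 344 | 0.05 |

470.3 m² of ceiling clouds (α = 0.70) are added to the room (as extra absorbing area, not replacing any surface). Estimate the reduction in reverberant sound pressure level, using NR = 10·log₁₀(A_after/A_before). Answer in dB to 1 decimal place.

2.9 dB

Summing Sᵢαᵢ: 21.000 + 302.400 + 17.200 → A_before = 340.600 sabins.
Added absorption = 470.3 × 0.70 = 329.210 sabins.
New total A_after = 669.810 sabins.
Reduction = 10 log₁₀(A_after/A_before) = 10 log₁₀(1.9666) = 2.9 dB.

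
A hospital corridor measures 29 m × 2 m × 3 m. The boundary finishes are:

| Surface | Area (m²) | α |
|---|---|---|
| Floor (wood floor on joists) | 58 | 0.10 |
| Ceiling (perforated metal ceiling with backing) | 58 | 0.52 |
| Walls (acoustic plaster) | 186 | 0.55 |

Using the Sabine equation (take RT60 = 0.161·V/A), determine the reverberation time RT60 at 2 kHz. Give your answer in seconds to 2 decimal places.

0.20 s

Summing Sᵢαᵢ: 5.800 + 30.160 + 102.300 → A = 138.260 sabins.
V = 29·2·3 = 174 m³.
Sabine: RT60 = 0.161 × 174 / 138.260 = 0.20 s.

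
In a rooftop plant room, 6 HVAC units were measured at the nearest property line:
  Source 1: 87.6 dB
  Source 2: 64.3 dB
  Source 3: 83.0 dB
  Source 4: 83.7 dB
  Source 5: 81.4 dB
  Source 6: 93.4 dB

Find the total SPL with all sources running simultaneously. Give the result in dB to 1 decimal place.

95.2 dB

Σ 10^(Lᵢ/10) = 3.338e+09.
Combined level = 10 log₁₀(3.338e+09) = 95.2 dB.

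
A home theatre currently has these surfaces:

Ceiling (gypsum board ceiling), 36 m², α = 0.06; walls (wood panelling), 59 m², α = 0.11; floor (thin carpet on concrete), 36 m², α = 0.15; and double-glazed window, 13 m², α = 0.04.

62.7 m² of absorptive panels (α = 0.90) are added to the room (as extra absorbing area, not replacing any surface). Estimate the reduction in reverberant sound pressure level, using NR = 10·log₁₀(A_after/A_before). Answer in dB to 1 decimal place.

6.9 dB

A_before = Σ Sᵢαᵢ = 36×0.06 + 59×0.11 + 36×0.15 + 13×0.04 = 14.570 sabins.
Added absorption = 62.7 × 0.90 = 56.430 sabins.
A_after = 14.570 + 56.430 = 71.000 sabins.
NR = 10·log₁₀(71.000/14.570) = 6.9 dB.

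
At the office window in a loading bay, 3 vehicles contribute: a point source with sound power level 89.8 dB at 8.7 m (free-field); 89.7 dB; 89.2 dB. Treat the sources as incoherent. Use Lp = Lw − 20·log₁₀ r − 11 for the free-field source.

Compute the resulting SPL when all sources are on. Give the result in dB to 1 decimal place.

92.5 dB

Source at 8.7 m: Lp = 89.8 − 20·log₁₀(8.7) − 11 = 60.0 dB.
Σ 10^(Lᵢ/10) = 1.766e+09.
L_total = 10·log₁₀(1.766e+09) = 92.5 dB.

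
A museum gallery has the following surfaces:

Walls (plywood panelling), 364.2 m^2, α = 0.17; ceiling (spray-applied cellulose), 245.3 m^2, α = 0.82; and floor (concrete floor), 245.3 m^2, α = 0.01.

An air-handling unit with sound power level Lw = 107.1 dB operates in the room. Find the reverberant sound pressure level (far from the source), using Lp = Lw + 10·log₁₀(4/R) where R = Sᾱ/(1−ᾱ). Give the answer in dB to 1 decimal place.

87.3 dB

Σ(Sᵢαᵢ) = 364.2×0.17 + 245.3×0.82 + 245.3×0.01 = 265.513; total area S = 854.8 m^2.
ᾱ = 265.513/854.8 = 0.3106; R = Sᾱ/(1−ᾱ) = 265.513/(1−0.3106) = 385.136 m^2.
Lp = 107.1 + 10·log₁₀(4/385.136) = 107.1 + (-19.84) = 87.3 dB.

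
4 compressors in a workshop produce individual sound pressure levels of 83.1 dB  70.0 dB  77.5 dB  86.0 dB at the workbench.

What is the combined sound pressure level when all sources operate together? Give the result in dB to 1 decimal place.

88.3 dB

Sum in the linear (power) domain: Σ 10^(Lᵢ/10) = 10^(83.1/10) + 10^(70.0/10) + 10^(77.5/10) + 10^(86.0/10) = 6.685e+08.
Combined level = 10 log₁₀(6.685e+08) = 88.3 dB.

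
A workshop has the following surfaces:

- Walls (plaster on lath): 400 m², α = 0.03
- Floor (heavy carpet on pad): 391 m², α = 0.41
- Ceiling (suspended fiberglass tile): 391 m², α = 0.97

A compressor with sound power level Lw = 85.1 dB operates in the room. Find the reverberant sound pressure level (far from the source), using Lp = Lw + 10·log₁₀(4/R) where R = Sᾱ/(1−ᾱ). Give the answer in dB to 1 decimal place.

A = 551.580 sabins; S = 1182.0 m².
ᾱ = 0.4666, so room constant R = A/(1−ᾱ) = 1034.083 m².
Lp = 85.1 + 10·log₁₀(4/1034.083) = 85.1 + (-24.12) = 61.0 dB.

61.0 dB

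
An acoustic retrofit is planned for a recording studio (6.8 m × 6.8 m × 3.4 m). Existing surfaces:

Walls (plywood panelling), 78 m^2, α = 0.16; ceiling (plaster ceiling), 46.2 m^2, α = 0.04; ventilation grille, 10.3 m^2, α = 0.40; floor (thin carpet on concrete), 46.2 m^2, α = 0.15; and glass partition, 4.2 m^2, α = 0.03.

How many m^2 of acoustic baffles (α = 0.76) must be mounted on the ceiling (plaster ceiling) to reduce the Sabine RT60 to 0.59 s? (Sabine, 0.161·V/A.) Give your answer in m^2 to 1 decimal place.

24.2

Equivalent absorption area: A₁ = 78×0.16 + 46.2×0.04 + 10.3×0.40 + 46.2×0.15 + 4.2×0.03 = 25.504 m^2.
V = 157.216 m³. Target absorption A₂ = 0.161 × 157.216 / 0.59 = 42.901 sabins.
ΔA needed = 42.901 − 25.504 = 17.397 sabins.
Net gain per m^2: Δα = 0.76 − 0.04 = 0.72.
Panel area = 17.397 / 0.72 = 24.2 m^2.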